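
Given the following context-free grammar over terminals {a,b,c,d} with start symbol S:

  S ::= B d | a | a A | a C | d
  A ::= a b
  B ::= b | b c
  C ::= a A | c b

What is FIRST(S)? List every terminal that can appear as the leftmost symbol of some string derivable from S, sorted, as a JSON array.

Compute FIRST by fixpoint:
iter 1:
  A via A→a b: +{a}
  B via B→b: +{b}
  C via C→a A: +{a}
  C via C→c b: +{c}
  S via S→B d: +{b}
  S via S→a: +{a}
  S via S→d: +{d}
  S: {a,b,d}  A: {a}  B: {b}  C: {a,c}
iter 2: — fixpoint
  S: {a,b,d}  A: {a}  B: {b}  C: {a,c}

FIRST(S) = ["a", "b", "d"]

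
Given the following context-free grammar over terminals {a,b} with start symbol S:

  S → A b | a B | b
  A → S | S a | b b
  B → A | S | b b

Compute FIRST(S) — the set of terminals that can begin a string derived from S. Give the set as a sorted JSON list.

FIRST sets, iterate to fixpoint:
pass 1:
  A via A→b b: +{b}
  B via B→A: +{b}
  S via S→A b: +{b}
  S via S→a B: +{a}
  FIRST[S]={a,b}  FIRST[A]={b}  FIRST[B]={b}
pass 2:
  A via A→S: +{a}
  B via B→A: +{a}
  FIRST[S]={a,b}  FIRST[A]={a,b}  FIRST[B]={a,b}
pass 3: (stable)
  FIRST[S]={a,b}  FIRST[A]={a,b}  FIRST[B]={a,b}

FIRST(S) = ["a", "b"]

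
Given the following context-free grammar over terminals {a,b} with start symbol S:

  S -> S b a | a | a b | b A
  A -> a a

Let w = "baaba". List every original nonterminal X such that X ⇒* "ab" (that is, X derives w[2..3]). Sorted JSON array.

Convert to CNF:
  S -> S X2 | T0 T1 | T1 A | a
  A -> T0 T0
  T0 -> a
  T1 -> b
  X2 -> T1 T0

CYK table (by increasing span), restricted to cells inside w[2..3]:
  T[2,2] 'a' = {S,T0}  orig:{S}
  T[3,3] 'b' = {T1}  orig:{}
  T[2,3] 'ab' = {S}

Original NTs in T[2,3] deriving "ab": ["S"]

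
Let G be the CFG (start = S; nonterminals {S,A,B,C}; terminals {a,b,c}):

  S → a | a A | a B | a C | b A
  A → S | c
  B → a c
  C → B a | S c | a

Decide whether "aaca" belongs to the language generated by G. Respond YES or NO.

Convert to CNF:
  S -> T0 A | T0 B | T0 C | T1 A | a
  A -> T0 A | T0 B | T0 C | T1 A | a | c
  B -> T0 T2
  C -> B T0 | S T2 | a
  T0 -> a
  T1 -> b
  T2 -> c

CYK table (by increasing span):
  [0..0]={A,C,S,T0}  "a"  orig:{A,C,S}
  [1..1]={A,C,S,T0}  "a"  orig:{A,C,S}
  [2..2]={A,T2}  "c"  orig:{A}
  [3..3]={A,C,S,T0}  "a"  orig:{A,C,S}
  [0..1]={A,S}  "aa"
  [1..2]={A,B,C,S}  "ac"
  [2..3]=∅  "ca"
  [0..2]={A,C,S}  "aac"
  [1..3]={C}  "aca"
  [0..3]={A,S}  "aaca"

S ∈ T[0,3] ⇒ YES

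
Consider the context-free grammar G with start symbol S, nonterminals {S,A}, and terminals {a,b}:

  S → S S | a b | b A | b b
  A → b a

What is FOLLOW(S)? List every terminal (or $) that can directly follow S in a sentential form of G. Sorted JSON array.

FIRST iteration:
round 1:
  A via A→b a: +{b}
  S via S→a b: +{a}
  S via S→b A: +{b}
  FIRST[S]={a,b}  FIRST[A]={b}
round 2: (stable)
  FIRST[S]={a,b}  FIRST[A]={b}

FOLLOW sets:
seed FOLLOW(S) with $
round 1:
  S→S S: FOLLOW(S) ⊇ FIRST(S) = {a,b}; new: +{a,b}
  S→b A: FOLLOW(A) ⊇ FOLLOW(S) ⊇ {$,a,b}; new: +{$,a,b}
  FOLLOW[S]={$,a,b}  FOLLOW[A]={$,a,b}
round 2: (stable)
  FOLLOW[S]={$,a,b}  FOLLOW[A]={$,a,b}

FOLLOW(S) = ["$", "a", "b"]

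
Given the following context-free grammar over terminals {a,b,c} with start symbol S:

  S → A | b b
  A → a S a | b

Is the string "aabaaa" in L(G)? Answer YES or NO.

CNF form of G:
  S -> T0 X3 | T1 T1 | b
  A -> T0 X2 | b
  T0 -> a
  T1 -> b
  X2 -> S T0
  X3 -> S T0

CYK fill:
  T[0,0] 'a' = {T0}  orig:{}
  T[1,1] 'a' = {T0}  orig:{}
  T[2,2] 'b' = {A,S,T1}  orig:{A,S}
  T[3,3] 'a' = {T0}  orig:{}
  T[4,4] 'a' = {T0}  orig:{}
  T[5,5] 'a' = {T0}  orig:{}
  T[0,1] 'aa' = ∅
  T[1,2] 'ab' = ∅
  T[2,3] 'ba' = {X2,X3}  orig:{}
  T[3,4] 'aa' = ∅
  T[4,5] 'aa' = ∅
  T[0,2] 'aab' = ∅
  T[1,3] 'aba' = {A,S}
  T[2,4] 'baa' = ∅
  T[3,5] 'aaa' = ∅
  T[0,3] 'aaba' = ∅
  T[1,4] 'abaa' = {X2,X3}  orig:{}
  T[2,5] 'baaa' = ∅
  T[0,4] 'aabaa' = {A,S}
  T[1,5] 'abaaa' = ∅
  T[0,5] 'aabaaa' = {X2,X3}  orig:{}

S ∉ T[0,5] ⇒ NO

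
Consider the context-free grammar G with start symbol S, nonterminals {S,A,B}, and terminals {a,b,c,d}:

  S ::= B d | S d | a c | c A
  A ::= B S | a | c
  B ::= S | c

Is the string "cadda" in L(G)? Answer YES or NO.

CNF form of G:
  S -> B T0 | S T0 | T1 T2 | T2 A
  A -> B S | a | c
  B -> B T0 | S T0 | T1 T2 | T2 A | c
  T0 -> d
  T1 -> a
  T2 -> c

Fill CYK table bottom-up:
  T[0,0] 'c' = {A,B,T2}  orig:{A,B}
  T[1,1] 'a' = {A,T1}  orig:{A}
  T[2,2] 'd' = {T0}  orig:{}
  T[3,3] 'd' = {T0}  orig:{}
  T[4,4] 'a' = {A,T1}  orig:{A}
  T[0,1] 'ca' = {B,S}
  T[1,2] 'ad' = ∅
  T[2,3] 'dd' = ∅
  T[3,4] 'da' = ∅
  T[0,2] 'cad' = {B,S}
  T[1,3] 'add' = ∅
  T[2,4] 'dda' = ∅
  T[0,3] 'cadd' = {B,S}
  T[1,4] 'adda' = ∅
  T[0,4] 'cadda' = ∅

S ∉ T[0,4] ⇒ NO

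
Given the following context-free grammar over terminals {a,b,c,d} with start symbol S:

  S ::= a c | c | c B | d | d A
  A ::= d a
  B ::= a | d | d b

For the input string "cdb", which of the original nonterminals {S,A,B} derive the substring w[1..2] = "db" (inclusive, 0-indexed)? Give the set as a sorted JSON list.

CNF form of G:
  S -> T0 A | T1 T3 | T3 B | c | d
  A -> T0 T1
  B -> T0 T2 | a | d
  T0 -> d
  T1 -> a
  T2 -> b
  T3 -> c

CYK fill — only the sub-triangle for w[1..2]:
  T[1,1] 'd' = {B,S,T0}  orig:{B,S}
  T[2,2] 'b' = {T2}  orig:{}
  T[1,2] 'db' = {B}

Original NTs in T[1,2] deriving "db": ["B"]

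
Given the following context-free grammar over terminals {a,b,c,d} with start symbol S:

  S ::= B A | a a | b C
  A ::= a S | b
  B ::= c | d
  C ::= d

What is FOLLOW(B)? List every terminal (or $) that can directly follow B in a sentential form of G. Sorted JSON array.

FIRST sets, iterate to fixpoint:
iter 1:
  A via A→a S: +{a}
  A via A→b: +{b}
  B via B→c: +{c}
  B via B→d: +{d}
  C via C→d: +{d}
  S via S→B A: +{c,d}
  S via S→a a: +{a}
  S via S→b C: +{b}
  FIRST[S]={a,b,c,d}  FIRST[A]={a,b}  FIRST[B]={c,d}  FIRST[C]={d}
iter 2: (stable)
  FIRST[S]={a,b,c,d}  FIRST[A]={a,b}  FIRST[B]={c,d}  FIRST[C]={d}

FOLLOW sets:
initialize: $ ∈ FOLLOW(S)
iter 1:
  S→B A: FOLLOW(B) ⊇ FIRST(A) = {a,b}; new: +{a,b}
  S→B A: FOLLOW(A) ⊇ FOLLOW(S) ⊇ {$}; new: +{$}
  S→b C: FOLLOW(C) ⊇ FOLLOW(S) ⊇ {$}; new: +{$}
  FOLLOW[S]={$}  FOLLOW[A]={$}  FOLLOW[B]={a,b}  FOLLOW[C]={$}
iter 2: done
  FOLLOW[S]={$}  FOLLOW[A]={$}  FOLLOW[B]={a,b}  FOLLOW[C]={$}

FOLLOW(B) = ["a", "b"]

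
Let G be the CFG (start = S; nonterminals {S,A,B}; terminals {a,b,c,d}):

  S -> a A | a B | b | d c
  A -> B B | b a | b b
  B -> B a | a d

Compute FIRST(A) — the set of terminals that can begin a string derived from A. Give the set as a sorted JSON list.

FIRST iteration:
[1]
  A via A→b a: +{b}
  B via B→a d: +{a}
  S via S→a A: +{a}
  S via S→b: +{b}
  S via S→d c: +{d}
  FIRST(S)={a,b,d}  FIRST(A)={b}  FIRST(B)={a}
[2]
  A via A→B B: +{a}
  FIRST(S)={a,b,d}  FIRST(A)={a,b}  FIRST(B)={a}
[3] done
  FIRST(S)={a,b,d}  FIRST(A)={a,b}  FIRST(B)={a}

FIRST(A) = ["a", "b"]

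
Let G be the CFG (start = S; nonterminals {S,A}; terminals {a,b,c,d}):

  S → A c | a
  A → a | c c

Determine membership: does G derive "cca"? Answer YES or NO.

CNF form of G:
  S -> A T0 | a
  A -> T0 T0 | a
  T0 -> c

Fill CYK table bottom-up:
  cell(0,0) c: {T0}  orig:{}
  cell(1,1) c: {T0}  orig:{}
  cell(2,2) a: {A,S}
  cell(0,1) cc: {A}
  cell(1,2) ca: ∅
  cell(0,2) cca: ∅

S ∉ T[0,2] ⇒ NO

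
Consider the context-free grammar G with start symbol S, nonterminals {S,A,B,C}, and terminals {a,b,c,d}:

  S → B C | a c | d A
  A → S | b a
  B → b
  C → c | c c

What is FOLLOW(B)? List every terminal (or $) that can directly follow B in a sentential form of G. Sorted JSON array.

FIRST sets, iterate to fixpoint:
pass 1:
  A via A→b a: +{b}
  B via B→b: +{b}
  C via C→c: +{c}
  S via S→B C: +{b}
  S via S→a c: +{a}
  S via S→d A: +{d}
  FIRST[S]={a,b,d}  FIRST[A]={b}  FIRST[B]={b}  FIRST[C]={c}
pass 2:
  A via A→S: +{a,d}
  FIRST[S]={a,b,d}  FIRST[A]={a,b,d}  FIRST[B]={b}  FIRST[C]={c}
pass 3: (stable)
  FIRST[S]={a,b,d}  FIRST[A]={a,b,d}  FIRST[B]={b}  FIRST[C]={c}

FOLLOW sets:
FOLLOW(S) := {$}
iter 1:
  S→B C: FOLLOW(B) ⊇ FIRST(C) = {c}; new: +{c}
  S→B C: FOLLOW(C) ⊇ FOLLOW(S) ⊇ {$}; new: +{$}
  S→d A: FOLLOW(A) ⊇ FOLLOW(S) ⊇ {$}; new: +{$}
  FOLLOW(S)={$}  FOLLOW(A)={$}  FOLLOW(B)={c}  FOLLOW(C)={$}
iter 2: — fixpoint
  FOLLOW(S)={$}  FOLLOW(A)={$}  FOLLOW(B)={c}  FOLLOW(C)={$}

FOLLOW(B) = ["c"]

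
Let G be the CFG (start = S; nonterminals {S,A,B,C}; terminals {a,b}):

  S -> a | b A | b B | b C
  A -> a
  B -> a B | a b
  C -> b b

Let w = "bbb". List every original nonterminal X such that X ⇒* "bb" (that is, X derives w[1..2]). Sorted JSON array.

CNF form of G:
  S -> T1 A | T1 B | T1 C | a
  A -> a
  B -> T0 B | T0 T1
  C -> T1 T1
  T0 -> a
  T1 -> b

CYK table (by increasing span) (cells [i..j] with 1 ≤ i ≤ j ≤ 2 only):
  T[1,1] 'b' = {T1}  orig:{}
  T[2,2] 'b' = {T1}  orig:{}
  T[1,2] 'bb' = {C}

Original NTs in T[1,2] deriving "bb": ["C"]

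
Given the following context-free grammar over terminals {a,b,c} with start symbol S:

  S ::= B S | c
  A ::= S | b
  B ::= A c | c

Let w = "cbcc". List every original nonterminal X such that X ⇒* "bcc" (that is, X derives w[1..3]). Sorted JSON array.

Convert to CNF:
  S -> B S | c
  A -> B S | b | c
  B -> A T0 | c
  T0 -> c

CYK table (by increasing span), restricted to cells inside w[1..3]:
  [1..1]={A}  "b"
  [2..2]={A,B,S,T0}  "c"  orig:{A,B,S}
  [3..3]={A,B,S,T0}  "c"  orig:{A,B,S}
  [1..2]={B}  "bc"
  [2..3]={A,B,S}  "cc"
  [1..3]={A,S}  "bcc"

Original NTs in T[1,3] deriving "bcc": ["A", "S"]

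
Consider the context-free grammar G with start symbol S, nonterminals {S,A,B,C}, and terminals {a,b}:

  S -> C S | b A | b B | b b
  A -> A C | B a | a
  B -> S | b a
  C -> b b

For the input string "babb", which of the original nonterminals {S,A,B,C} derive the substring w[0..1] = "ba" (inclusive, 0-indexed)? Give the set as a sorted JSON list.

CNF form of G:
  S -> C S | T1 A | T1 B | T1 T1
  A -> A C | B T0 | a
  B -> C S | T1 A | T1 B | T1 T0 | T1 T1
  C -> T1 T1
  T0 -> a
  T1 -> b

Fill CYK table bottom-up, restricted to cells inside w[0..1]:
  cell(0,0) b: {T1}  orig:{}
  cell(1,1) a: {A,T0}  orig:{A}
  cell(0,1) ba: {B,S}

Original NTs in T[0,1] deriving "ba": ["B", "S"]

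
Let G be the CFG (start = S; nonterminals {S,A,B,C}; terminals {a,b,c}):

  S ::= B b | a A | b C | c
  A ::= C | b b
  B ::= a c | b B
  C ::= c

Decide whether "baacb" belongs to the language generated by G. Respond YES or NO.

Convert to CNF:
  S -> B T0 | T0 C | T1 A | c
  A -> T0 T0 | c
  B -> T0 B | T1 T2
  C -> c
  T0 -> b
  T1 -> a
  T2 -> c

CYK table (by increasing span):
  T[0,0] 'b' = {T0}  orig:{}
  T[1,1] 'a' = {T1}  orig:{}
  T[2,2] 'a' = {T1}  orig:{}
  T[3,3] 'c' = {A,C,S,T2}  orig:{A,C,S}
  T[4,4] 'b' = {T0}  orig:{}
  T[0,1] 'ba' = ∅
  T[1,2] 'aa' = ∅
  T[2,3] 'ac' = {B,S}
  T[3,4] 'cb' = ∅
  T[0,2] 'baa' = ∅
  T[1,3] 'aac' = ∅
  T[2,4] 'acb' = {S}
  T[0,3] 'baac' = ∅
  T[1,4] 'aacb' = ∅
  T[0,4] 'baacb' = ∅

S ∉ T[0,4] ⇒ NO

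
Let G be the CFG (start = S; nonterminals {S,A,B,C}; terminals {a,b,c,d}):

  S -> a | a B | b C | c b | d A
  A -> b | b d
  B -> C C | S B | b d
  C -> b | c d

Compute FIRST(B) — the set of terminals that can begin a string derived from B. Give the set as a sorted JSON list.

FIRST iteration:
[1]
  A via A→b: +{b}
  B via B→b d: +{b}
  C via C→b: +{b}
  C via C→c d: +{c}
  S via S→a: +{a}
  S via S→b C: +{b}
  S via S→c b: +{c}
  S via S→d A: +{d}
  FIRST(S)={a,b,c,d}  FIRST(A)={b}  FIRST(B)={b}  FIRST(C)={b,c}
[2]
  B via B→C C: +{c}
  B via B→S B: +{a,d}
  FIRST(S)={a,b,c,d}  FIRST(A)={b}  FIRST(B)={a,b,c,d}  FIRST(C)={b,c}
[3] (stable)
  FIRST(S)={a,b,c,d}  FIRST(A)={b}  FIRST(B)={a,b,c,d}  FIRST(C)={b,c}

FIRST(B) = ["a", "b", "c", "d"]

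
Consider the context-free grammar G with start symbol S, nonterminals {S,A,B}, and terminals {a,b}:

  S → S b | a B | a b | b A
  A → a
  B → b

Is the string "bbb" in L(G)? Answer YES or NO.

CNF form of G:
  S -> S T0 | T0 A | T1 B | T1 T0
  A -> a
  B -> b
  T0 -> b
  T1 -> a

Fill CYK table bottom-up:
  T[0,0] 'b' = {B,T0}  orig:{B}
  T[1,1] 'b' = {B,T0}  orig:{B}
  T[2,2] 'b' = {B,T0}  orig:{B}
  T[0,1] 'bb' = ∅
  T[1,2] 'bb' = ∅
  T[0,2] 'bbb' = ∅

S ∉ T[0,2] ⇒ NO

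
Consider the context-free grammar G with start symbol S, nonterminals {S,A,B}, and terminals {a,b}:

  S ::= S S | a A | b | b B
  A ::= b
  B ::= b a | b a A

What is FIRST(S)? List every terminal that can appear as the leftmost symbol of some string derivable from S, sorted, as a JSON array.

FIRST iteration:
round 1:
  A via A→b: +{b}
  B via B→b a: +{b}
  S via S→a A: +{a}
  S via S→b: +{b}
  FIRST(S)={a,b}  FIRST(A)={b}  FIRST(B)={b}
round 2: (stable)
  FIRST(S)={a,b}  FIRST(A)={b}  FIRST(B)={b}

FIRST(S) = ["a", "b"]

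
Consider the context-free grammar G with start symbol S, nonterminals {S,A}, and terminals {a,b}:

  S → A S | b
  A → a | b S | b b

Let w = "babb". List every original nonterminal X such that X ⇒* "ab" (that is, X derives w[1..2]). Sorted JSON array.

Convert to CNF:
  S -> A S | b
  A -> T0 S | T0 T0 | a
  T0 -> b

Fill CYK table bottom-up, restricted to cells inside w[1..2]:
  cell(1,1) a: {A}
  cell(2,2) b: {S,T0}  orig:{S}
  cell(1,2) ab: {S}

Original NTs in T[1,2] deriving "ab": ["S"]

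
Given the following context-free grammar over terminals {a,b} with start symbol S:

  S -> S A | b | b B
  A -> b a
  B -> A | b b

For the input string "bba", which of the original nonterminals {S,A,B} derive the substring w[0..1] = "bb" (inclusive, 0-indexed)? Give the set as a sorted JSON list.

CNF form of G:
  S -> S A | T0 B | b
  A -> T0 T1
  B -> T0 T0 | T0 T1
  T0 -> b
  T1 -> a

CYK table (by increasing span) (cells [i..j] with 0 ≤ i ≤ j ≤ 1 only):
  T[0,0] 'b' = {S,T0}  orig:{S}
  T[1,1] 'b' = {S,T0}  orig:{S}
  T[0,1] 'bb' = {B}

Original NTs in T[0,1] deriving "bb": ["B"]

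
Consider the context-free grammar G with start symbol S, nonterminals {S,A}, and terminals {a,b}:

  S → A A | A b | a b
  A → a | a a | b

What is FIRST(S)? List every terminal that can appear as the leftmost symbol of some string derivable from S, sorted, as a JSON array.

FIRST sets, iterate to fixpoint:
round 1:
  A via A→a: +{a}
  A via A→b: +{b}
  S via S→A A: +{a,b}
  FIRST[S]={a,b}  FIRST[A]={a,b}
round 2: (stable)
  FIRST[S]={a,b}  FIRST[A]={a,b}

FIRST(S) = ["a", "b"]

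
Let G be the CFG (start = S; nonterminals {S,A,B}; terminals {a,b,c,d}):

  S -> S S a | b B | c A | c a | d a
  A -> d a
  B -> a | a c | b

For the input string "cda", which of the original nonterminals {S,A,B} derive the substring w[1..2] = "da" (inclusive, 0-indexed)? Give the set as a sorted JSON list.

CNF form of G:
  S -> S X4 | T0 T1 | T2 A | T2 T1 | T3 B
  A -> T0 T1
  B -> T1 T2 | a | b
  T0 -> d
  T1 -> a
  T2 -> c
  T3 -> b
  X4 -> S T1

Fill CYK table bottom-up (cells [i..j] with 1 ≤ i ≤ j ≤ 2 only):
  [1..1]={T0}  "d"  orig:{}
  [2..2]={B,T1}  "a"  orig:{B}
  [1..2]={A,S}  "da"

Original NTs in T[1,2] deriving "da": ["A", "S"]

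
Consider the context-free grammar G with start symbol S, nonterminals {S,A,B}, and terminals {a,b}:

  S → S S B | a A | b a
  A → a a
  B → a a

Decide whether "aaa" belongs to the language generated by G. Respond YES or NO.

Convert to CNF:
  S -> S X2 | T0 A | T1 T0
  A -> T0 T0
  B -> T0 T0
  T0 -> a
  T1 -> b
  X2 -> S B

CYK table (by increasing span):
  T[0,0] 'a' = {T0}  orig:{}
  T[1,1] 'a' = {T0}  orig:{}
  T[2,2] 'a' = {T0}  orig:{}
  T[0,1] 'aa' = {A,B}
  T[1,2] 'aa' = {A,B}
  T[0,2] 'aaa' = {S}

S ∈ T[0,2] ⇒ YES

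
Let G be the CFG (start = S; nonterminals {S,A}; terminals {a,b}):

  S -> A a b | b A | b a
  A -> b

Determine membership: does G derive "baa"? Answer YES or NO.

CNF form of G:
  S -> A X2 | T1 A | T1 T0
  A -> b
  T0 -> a
  T1 -> b
  X2 -> T0 T1

CYK table (by increasing span):
  [0..0]={A,T1}  "b"  orig:{A}
  [1..1]={T0}  "a"  orig:{}
  [2..2]={T0}  "a"  orig:{}
  [0..1]={S}  "ba"
  [1..2]=∅  "aa"
  [0..2]=∅  "baa"

S ∉ T[0,2] ⇒ NO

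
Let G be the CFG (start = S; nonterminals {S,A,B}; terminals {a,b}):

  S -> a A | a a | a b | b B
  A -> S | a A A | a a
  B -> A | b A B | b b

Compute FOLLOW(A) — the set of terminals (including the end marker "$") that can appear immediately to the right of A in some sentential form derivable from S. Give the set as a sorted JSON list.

Compute FIRST by fixpoint:
round 1:
  A via A→a A A: +{a}
  B via B→A: +{a}
  B via B→b A B: +{b}
  S via S→a A: +{a}
  S via S→b B: +{b}
  FIRST[S]={a,b}  FIRST[A]={a}  FIRST[B]={a,b}
round 2:
  A via A→S: +{b}
  FIRST[S]={a,b}  FIRST[A]={a,b}  FIRST[B]={a,b}
round 3: (stable)
  FIRST[S]={a,b}  FIRST[A]={a,b}  FIRST[B]={a,b}

FOLLOW iteration:
seed FOLLOW(S) with $
pass 1:
  A→a A A: FOLLOW(A) ⊇ FIRST(A) = {a,b}; new: +{a,b}
  S→a A: FOLLOW(A) ⊇ FOLLOW(S) ⊇ {$}; new: +{$}
  S→b B: FOLLOW(B) ⊇ FOLLOW(S) ⊇ {$}; new: +{$}
  FOLLOW[S]={$}  FOLLOW[A]={$,a,b}  FOLLOW[B]={$}
pass 2:
  A→S: FOLLOW(S) ⊇ FOLLOW(A) ⊇ {$,a,b}; new: +{a,b}
  S→b B: FOLLOW(B) ⊇ FOLLOW(S) ⊇ {$,a,b}; new: +{a,b}
  FOLLOW[S]={$,a,b}  FOLLOW[A]={$,a,b}  FOLLOW[B]={$,a,b}
pass 3: done
  FOLLOW[S]={$,a,b}  FOLLOW[A]={$,a,b}  FOLLOW[B]={$,a,b}

FOLLOW(A) = ["$", "a", "b"]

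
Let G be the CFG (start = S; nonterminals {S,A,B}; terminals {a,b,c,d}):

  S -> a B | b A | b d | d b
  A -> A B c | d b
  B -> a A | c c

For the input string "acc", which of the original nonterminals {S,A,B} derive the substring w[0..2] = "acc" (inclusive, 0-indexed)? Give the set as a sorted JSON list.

CNF form of G:
  S -> T1 T2 | T2 A | T2 T1 | T3 B
  A -> A X4 | T1 T2
  B -> T0 T0 | T3 A
  T0 -> c
  T1 -> d
  T2 -> b
  T3 -> a
  X4 -> B T0

CYK fill (cells [i..j] with 0 ≤ i ≤ j ≤ 2 only):
  cell(0,0) a: {T3}  orig:{}
  cell(1,1) c: {T0}  orig:{}
  cell(2,2) c: {T0}  orig:{}
  cell(0,1) ac: ∅
  cell(1,2) cc: {B}
  cell(0,2) acc: {S}

Original NTs in T[0,2] deriving "acc": ["S"]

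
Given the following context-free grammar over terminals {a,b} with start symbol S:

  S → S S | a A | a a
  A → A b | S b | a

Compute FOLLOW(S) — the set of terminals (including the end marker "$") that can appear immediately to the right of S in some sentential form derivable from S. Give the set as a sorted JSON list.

FIRST sets, iterate to fixpoint:
[1]
  A via A→a: +{a}
  S via S→a A: +{a}
  FIRST[S]={a}  FIRST[A]={a}
[2] done
  FIRST[S]={a}  FIRST[A]={a}

Compute FOLLOW by fixpoint:
initialize: $ ∈ FOLLOW(S)
[1]
  A→A b: FOLLOW(A) ⊇ FIRST(b) = {b}; new: +{b}
  A→S b: FOLLOW(S) ⊇ FIRST(b) = {b}; new: +{b}
  S→S S: FOLLOW(S) ⊇ FIRST(S) = {a}; new: +{a}
  S→a A: FOLLOW(A) ⊇ FOLLOW(S) ⊇ {$,a,b}; new: +{$,a}
  FOLLOW[S]={$,a,b}  FOLLOW[A]={$,a,b}
[2] — fixpoint
  FOLLOW[S]={$,a,b}  FOLLOW[A]={$,a,b}

FOLLOW(S) = ["$", "a", "b"]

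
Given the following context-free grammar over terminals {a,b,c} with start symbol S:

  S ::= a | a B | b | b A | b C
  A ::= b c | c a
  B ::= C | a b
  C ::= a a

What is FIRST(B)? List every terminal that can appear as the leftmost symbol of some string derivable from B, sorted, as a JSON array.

Compute FIRST by fixpoint:
[1]
  A via A→b c: +{b}
  A via A→c a: +{c}
  B via B→a b: +{a}
  C via C→a a: +{a}
  S via S→a: +{a}
  S via S→b: +{b}
  FIRST(S)={a,b}  FIRST(A)={b,c}  FIRST(B)={a}  FIRST(C)={a}
[2] (no change)
  FIRST(S)={a,b}  FIRST(A)={b,c}  FIRST(B)={a}  FIRST(C)={a}

FIRST(B) = ["a"]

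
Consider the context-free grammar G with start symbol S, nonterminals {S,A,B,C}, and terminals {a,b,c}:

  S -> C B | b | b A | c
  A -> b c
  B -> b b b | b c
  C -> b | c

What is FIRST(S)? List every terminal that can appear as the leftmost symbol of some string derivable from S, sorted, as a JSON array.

FIRST sets, iterate to fixpoint:
round 1:
  A via A→b c: +{b}
  B via B→b b b: +{b}
  C via C→b: +{b}
  C via C→c: +{c}
  S via S→C B: +{b,c}
  FIRST(S)={b,c}  FIRST(A)={b}  FIRST(B)={b}  FIRST(C)={b,c}
round 2: (stable)
  FIRST(S)={b,c}  FIRST(A)={b}  FIRST(B)={b}  FIRST(C)={b,c}

FIRST(S) = ["b", "c"]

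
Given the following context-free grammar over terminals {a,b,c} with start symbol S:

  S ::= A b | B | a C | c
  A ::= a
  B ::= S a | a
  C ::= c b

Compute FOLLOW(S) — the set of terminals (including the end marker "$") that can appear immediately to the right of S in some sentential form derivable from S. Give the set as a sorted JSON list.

FIRST iteration:
round 1:
  A via A→a: +{a}
  B via B→a: +{a}
  C via C→c b: +{c}
  S via S→A b: +{a}
  S via S→c: +{c}
  FIRST(S)={a,c}  FIRST(A)={a}  FIRST(B)={a}  FIRST(C)={c}
round 2:
  B via B→S a: +{c}
  FIRST(S)={a,c}  FIRST(A)={a}  FIRST(B)={a,c}  FIRST(C)={c}
round 3: — fixpoint
  FIRST(S)={a,c}  FIRST(A)={a}  FIRST(B)={a,c}  FIRST(C)={c}

FOLLOW iteration:
seed FOLLOW(S) with $
[1]
  B→S a: FOLLOW(S) ⊇ FIRST(a) = {a}; new: +{a}
  S→A b: FOLLOW(A) ⊇ FIRST(b) = {b}; new: +{b}
  S→B: FOLLOW(B) ⊇ FOLLOW(S) ⊇ {$,a}; new: +{$,a}
  S→a C: FOLLOW(C) ⊇ FOLLOW(S) ⊇ {$,a}; new: +{$,a}
  FOLLOW(S)={$,a}  FOLLOW(A)={b}  FOLLOW(B)={$,a}  FOLLOW(C)={$,a}
[2] done
  FOLLOW(S)={$,a}  FOLLOW(A)={b}  FOLLOW(B)={$,a}  FOLLOW(C)={$,a}

FOLLOW(S) = ["$", "a"]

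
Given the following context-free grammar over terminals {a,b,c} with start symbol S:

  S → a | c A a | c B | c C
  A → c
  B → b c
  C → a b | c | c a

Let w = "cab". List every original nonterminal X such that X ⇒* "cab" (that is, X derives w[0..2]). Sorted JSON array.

Convert to CNF:
  S -> T1 B | T1 C | T1 X3 | a
  A -> c
  B -> T0 T1
  C -> T1 T2 | T2 T0 | c
  T0 -> b
  T1 -> c
  T2 -> a
  X3 -> A T2

CYK fill (cells [i..j] with 0 ≤ i ≤ j ≤ 2 only):
  [0..0]={A,C,T1}  "c"  orig:{A,C}
  [1..1]={S,T2}  "a"  orig:{S}
  [2..2]={T0}  "b"  orig:{}
  [0..1]={C,X3}  "ca"  orig:{C}
  [1..2]={C}  "ab"
  [0..2]={S}  "cab"

Original NTs in T[0,2] deriving "cab": ["S"]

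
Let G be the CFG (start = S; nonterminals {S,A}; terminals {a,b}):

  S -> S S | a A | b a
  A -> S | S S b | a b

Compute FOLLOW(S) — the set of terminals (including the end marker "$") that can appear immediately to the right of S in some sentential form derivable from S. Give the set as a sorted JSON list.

Compute FIRST by fixpoint:
pass 1:
  A via A→a b: +{a}
  S via S→a A: +{a}
  S via S→b a: +{b}
  FIRST(S)={a,b}  FIRST(A)={a}
pass 2:
  A via A→S: +{b}
  FIRST(S)={a,b}  FIRST(A)={a,b}
pass 3: done
  FIRST(S)={a,b}  FIRST(A)={a,b}

Compute FOLLOW by fixpoint:
FOLLOW(S) := {$}
round 1:
  A→S S b: FOLLOW(S) ⊇ FIRST(S) = {a,b}; new: +{a,b}
  S→a A: FOLLOW(A) ⊇ FOLLOW(S) ⊇ {$,a,b}; new: +{$,a,b}
  S: {$,a,b}  A: {$,a,b}
round 2: (stable)
  S: {$,a,b}  A: {$,a,b}

FOLLOW(S) = ["$", "a", "b"]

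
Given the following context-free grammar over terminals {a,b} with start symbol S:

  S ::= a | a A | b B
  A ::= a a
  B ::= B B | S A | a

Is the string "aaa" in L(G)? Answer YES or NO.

CNF form of G:
  S -> T0 A | T1 B | a
  A -> T0 T0
  B -> B B | S A | a
  T0 -> a
  T1 -> b

Fill CYK table bottom-up:
  cell(0,0) a: {B,S,T0}  orig:{B,S}
  cell(1,1) a: {B,S,T0}  orig:{B,S}
  cell(2,2) a: {B,S,T0}  orig:{B,S}
  cell(0,1) aa: {A,B}
  cell(1,2) aa: {A,B}
  cell(0,2) aaa: {B,S}

S ∈ T[0,2] ⇒ YES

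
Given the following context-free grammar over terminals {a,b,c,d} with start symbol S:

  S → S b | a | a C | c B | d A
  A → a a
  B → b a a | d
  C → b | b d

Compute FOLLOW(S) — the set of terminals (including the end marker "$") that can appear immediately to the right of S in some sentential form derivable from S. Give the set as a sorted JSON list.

FIRST sets, iterate to fixpoint:
pass 1:
  A via A→a a: +{a}
  B via B→b a a: +{b}
  B via B→d: +{d}
  C via C→b: +{b}
  S via S→a: +{a}
  S via S→c B: +{c}
  S via S→d A: +{d}
  FIRST(S)={a,c,d}  FIRST(A)={a}  FIRST(B)={b,d}  FIRST(C)={b}
pass 2: (no change)
  FIRST(S)={a,c,d}  FIRST(A)={a}  FIRST(B)={b,d}  FIRST(C)={b}

FOLLOW iteration:
FOLLOW(S) := {$}
iter 1:
  S→S b: FOLLOW(S) ⊇ FIRST(b) = {b}; new: +{b}
  S→a C: FOLLOW(C) ⊇ FOLLOW(S) ⊇ {$,b}; new: +{$,b}
  S→c B: FOLLOW(B) ⊇ FOLLOW(S) ⊇ {$,b}; new: +{$,b}
  S→d A: FOLLOW(A) ⊇ FOLLOW(S) ⊇ {$,b}; new: +{$,b}
  FOLLOW(S)={$,b}  FOLLOW(A)={$,b}  FOLLOW(B)={$,b}  FOLLOW(C)={$,b}
iter 2: (no change)
  FOLLOW(S)={$,b}  FOLLOW(A)={$,b}  FOLLOW(B)={$,b}  FOLLOW(C)={$,b}

FOLLOW(S) = ["$", "b"]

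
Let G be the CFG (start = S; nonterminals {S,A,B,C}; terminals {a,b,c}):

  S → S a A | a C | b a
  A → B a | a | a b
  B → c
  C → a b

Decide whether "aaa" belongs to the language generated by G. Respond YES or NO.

Convert to CNF:
  S -> S X2 | T0 C | T1 T0
  A -> B T0 | T0 T1 | a
  B -> c
  C -> T0 T1
  T0 -> a
  T1 -> b
  X2 -> T0 A

CYK fill:
  [0..0]={A,T0}  "a"  orig:{A}
  [1..1]={A,T0}  "a"  orig:{A}
  [2..2]={A,T0}  "a"  orig:{A}
  [0..1]={X2}  "aa"  orig:{}
  [1..2]={X2}  "aa"  orig:{}
  [0..2]=∅  "aaa"

S ∉ T[0,2] ⇒ NO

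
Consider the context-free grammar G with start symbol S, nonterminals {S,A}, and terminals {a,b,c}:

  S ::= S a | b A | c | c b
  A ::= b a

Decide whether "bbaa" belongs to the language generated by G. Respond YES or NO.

Convert to CNF:
  S -> S T1 | T0 A | T2 T0 | c
  A -> T0 T1
  T0 -> b
  T1 -> a
  T2 -> c

Fill CYK table bottom-up:
  T[0,0] 'b' = {T0}  orig:{}
  T[1,1] 'b' = {T0}  orig:{}
  T[2,2] 'a' = {T1}  orig:{}
  T[3,3] 'a' = {T1}  orig:{}
  T[0,1] 'bb' = ∅
  T[1,2] 'ba' = {A}
  T[2,3] 'aa' = ∅
  T[0,2] 'bba' = {S}
  T[1,3] 'baa' = ∅
  T[0,3] 'bbaa' = {S}

S ∈ T[0,3] ⇒ YES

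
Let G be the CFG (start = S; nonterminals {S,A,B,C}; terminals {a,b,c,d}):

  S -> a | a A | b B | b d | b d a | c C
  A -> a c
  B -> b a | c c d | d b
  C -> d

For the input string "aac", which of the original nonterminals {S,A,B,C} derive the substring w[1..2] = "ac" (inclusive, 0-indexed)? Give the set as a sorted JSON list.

CNF form of G:
  S -> T0 A | T1 C | T2 B | T2 T3 | T2 X5 | a
  A -> T0 T1
  B -> T1 X4 | T2 T0 | T3 T2
  C -> d
  T0 -> a
  T1 -> c
  T2 -> b
  T3 -> d
  X4 -> T1 T3
  X5 -> T3 T0

CYK table (by increasing span) (cells [i..j] with 1 ≤ i ≤ j ≤ 2 only):
  cell(1,1) a: {S,T0}  orig:{S}
  cell(2,2) c: {T1}  orig:{}
  cell(1,2) ac: {A}

Original NTs in T[1,2] deriving "ac": ["A"]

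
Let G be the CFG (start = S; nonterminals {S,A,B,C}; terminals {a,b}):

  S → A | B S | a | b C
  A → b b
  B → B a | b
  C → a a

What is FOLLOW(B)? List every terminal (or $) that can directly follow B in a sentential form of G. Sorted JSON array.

FIRST sets, iterate to fixpoint:
iter 1:
  A via A→b b: +{b}
  B via B→b: +{b}
  C via C→a a: +{a}
  S via S→A: +{b}
  S via S→a: +{a}
  FIRST(S)={a,b}  FIRST(A)={b}  FIRST(B)={b}  FIRST(C)={a}
iter 2: done
  FIRST(S)={a,b}  FIRST(A)={b}  FIRST(B)={b}  FIRST(C)={a}

Compute FOLLOW by fixpoint:
FOLLOW(S) := {$}
iter 1:
  B→B a: FOLLOW(B) ⊇ FIRST(a) = {a}; new: +{a}
  S→A: FOLLOW(A) ⊇ FOLLOW(S) ⊇ {$}; new: +{$}
  S→B S: FOLLOW(B) ⊇ FIRST(S) = {a,b}; new: +{b}
  S→b C: FOLLOW(C) ⊇ FOLLOW(S) ⊇ {$}; new: +{$}
  S: {$}  A: {$}  B: {a,b}  C: {$}
iter 2: — fixpoint
  S: {$}  A: {$}  B: {a,b}  C: {$}

FOLLOW(B) = ["a", "b"]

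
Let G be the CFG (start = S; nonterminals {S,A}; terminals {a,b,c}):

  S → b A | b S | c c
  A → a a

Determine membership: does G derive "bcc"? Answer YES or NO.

CNF form of G:
  S -> T1 A | T1 S | T2 T2
  A -> T0 T0
  T0 -> a
  T1 -> b
  T2 -> c

CYK table (by increasing span):
  T[0,0] 'b' = {T1}  orig:{}
  T[1,1] 'c' = {T2}  orig:{}
  T[2,2] 'c' = {T2}  orig:{}
  T[0,1] 'bc' = ∅
  T[1,2] 'cc' = {S}
  T[0,2] 'bcc' = {S}

S ∈ T[0,2] ⇒ YES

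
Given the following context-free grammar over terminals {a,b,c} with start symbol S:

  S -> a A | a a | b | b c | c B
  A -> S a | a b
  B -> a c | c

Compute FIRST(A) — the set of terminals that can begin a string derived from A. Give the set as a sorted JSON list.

FIRST iteration:
pass 1:
  A via A→a b: +{a}
  B via B→a c: +{a}
  B via B→c: +{c}
  S via S→a A: +{a}
  S via S→b: +{b}
  S via S→c B: +{c}
  FIRST[S]={a,b,c}  FIRST[A]={a}  FIRST[B]={a,c}
pass 2:
  A via A→S a: +{b,c}
  FIRST[S]={a,b,c}  FIRST[A]={a,b,c}  FIRST[B]={a,c}
pass 3: (stable)
  FIRST[S]={a,b,c}  FIRST[A]={a,b,c}  FIRST[B]={a,c}

FIRST(A) = ["a", "b", "c"]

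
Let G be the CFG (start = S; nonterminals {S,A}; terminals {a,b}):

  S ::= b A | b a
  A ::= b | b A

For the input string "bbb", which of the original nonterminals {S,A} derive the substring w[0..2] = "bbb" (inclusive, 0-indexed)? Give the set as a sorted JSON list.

Convert to CNF:
  S -> T0 A | T0 T1
  A -> T0 A | b
  T0 -> b
  T1 -> a

CYK fill, restricted to cells inside w[0..2]:
  cell(0,0) b: {A,T0}  orig:{A}
  cell(1,1) b: {A,T0}  orig:{A}
  cell(2,2) b: {A,T0}  orig:{A}
  cell(0,1) bb: {A,S}
  cell(1,2) bb: {A,S}
  cell(0,2) bbb: {A,S}

Original NTs in T[0,2] deriving "bbb": ["A", "S"]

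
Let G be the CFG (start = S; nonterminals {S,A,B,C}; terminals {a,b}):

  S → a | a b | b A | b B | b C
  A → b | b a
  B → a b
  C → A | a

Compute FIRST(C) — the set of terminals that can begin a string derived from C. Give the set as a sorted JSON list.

FIRST sets, iterate to fixpoint:
pass 1:
  A via A→b: +{b}
  B via B→a b: +{a}
  C via C→A: +{b}
  C via C→a: +{a}
  S via S→a: +{a}
  S via S→b A: +{b}
  FIRST(S)={a,b}  FIRST(A)={b}  FIRST(B)={a}  FIRST(C)={a,b}
pass 2: (stable)
  FIRST(S)={a,b}  FIRST(A)={b}  FIRST(B)={a}  FIRST(C)={a,b}

FIRST(C) = ["a", "b"]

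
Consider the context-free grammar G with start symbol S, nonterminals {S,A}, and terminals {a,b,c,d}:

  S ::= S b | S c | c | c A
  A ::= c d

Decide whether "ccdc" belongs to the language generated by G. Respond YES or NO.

Convert to CNF:
  S -> S T0 | S T2 | T0 A | c
  A -> T0 T1
  T0 -> c
  T1 -> d
  T2 -> b

Fill CYK table bottom-up:
  T[0,0] 'c' = {S,T0}  orig:{S}
  T[1,1] 'c' = {S,T0}  orig:{S}
  T[2,2] 'd' = {T1}  orig:{}
  T[3,3] 'c' = {S,T0}  orig:{S}
  T[0,1] 'cc' = {S}
  T[1,2] 'cd' = {A}
  T[2,3] 'dc' = ∅
  T[0,2] 'ccd' = {S}
  T[1,3] 'cdc' = ∅
  T[0,3] 'ccdc' = {S}

S ∈ T[0,3] ⇒ YES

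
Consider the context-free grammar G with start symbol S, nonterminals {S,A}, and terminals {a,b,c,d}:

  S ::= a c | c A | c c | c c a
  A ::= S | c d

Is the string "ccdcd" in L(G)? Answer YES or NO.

CNF form of G:
  S -> T0 T1 | T1 A | T1 T1 | T1 X4
  A -> T0 T1 | T1 A | T1 T1 | T1 T2 | T1 X3
  T0 -> a
  T1 -> c
  T2 -> d
  X3 -> T1 T0
  X4 -> T1 T0

Fill CYK table bottom-up:
  [0..0]={T1}  "c"  orig:{}
  [1..1]={T1}  "c"  orig:{}
  [2..2]={T2}  "d"  orig:{}
  [3..3]={T1}  "c"  orig:{}
  [4..4]={T2}  "d"  orig:{}
  [0..1]={A,S}  "cc"
  [1..2]={A}  "cd"
  [2..3]=∅  "dc"
  [3..4]={A}  "cd"
  [0..2]={A,S}  "ccd"
  [1..3]=∅  "cdc"
  [2..4]=∅  "dcd"
  [0..3]=∅  "ccdc"
  [1..4]=∅  "cdcd"
  [0..4]=∅  "ccdcd"

S ∉ T[0,4] ⇒ NO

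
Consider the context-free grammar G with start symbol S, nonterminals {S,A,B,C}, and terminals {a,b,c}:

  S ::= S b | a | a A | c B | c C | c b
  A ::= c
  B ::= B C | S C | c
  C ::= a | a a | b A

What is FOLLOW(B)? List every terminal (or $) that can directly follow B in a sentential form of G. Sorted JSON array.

Compute FIRST by fixpoint:
round 1:
  A via A→c: +{c}
  B via B→c: +{c}
  C via C→a: +{a}
  C via C→b A: +{b}
  S via S→a: +{a}
  S via S→c B: +{c}
  FIRST[S]={a,c}  FIRST[A]={c}  FIRST[B]={c}  FIRST[C]={a,b}
round 2:
  B via B→S C: +{a}
  FIRST[S]={a,c}  FIRST[A]={c}  FIRST[B]={a,c}  FIRST[C]={a,b}
round 3: (stable)
  FIRST[S]={a,c}  FIRST[A]={c}  FIRST[B]={a,c}  FIRST[C]={a,b}

Compute FOLLOW by fixpoint:
seed FOLLOW(S) with $
[1]
  B→B C: FOLLOW(B) ⊇ FIRST(C) = {a,b}; new: +{a,b}
  B→B C: FOLLOW(C) ⊇ FOLLOW(B) ⊇ {a,b}; new: +{a,b}
  B→S C: FOLLOW(S) ⊇ FIRST(C) = {a,b}; new: +{a,b}
  C→b A: FOLLOW(A) ⊇ FOLLOW(C) ⊇ {a,b}; new: +{a,b}
  S→a A: FOLLOW(A) ⊇ FOLLOW(S) ⊇ {$,a,b}; new: +{$}
  S→c B: FOLLOW(B) ⊇ FOLLOW(S) ⊇ {$,a,b}; new: +{$}
  S→c C: FOLLOW(C) ⊇ FOLLOW(S) ⊇ {$,a,b}; new: +{$}
  S: {$,a,b}  A: {$,a,b}  B: {$,a,b}  C: {$,a,b}
[2] done
  S: {$,a,b}  A: {$,a,b}  B: {$,a,b}  C: {$,a,b}

FOLLOW(B) = ["$", "a", "b"]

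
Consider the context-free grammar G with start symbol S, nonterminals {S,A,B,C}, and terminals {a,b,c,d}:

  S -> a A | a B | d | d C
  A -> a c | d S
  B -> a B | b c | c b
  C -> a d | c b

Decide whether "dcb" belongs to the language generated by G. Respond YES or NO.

CNF form of G:
  S -> T0 A | T0 B | T2 C | d
  A -> T0 T1 | T2 S
  B -> T0 B | T1 T3 | T3 T1
  C -> T0 T2 | T1 T3
  T0 -> a
  T1 -> c
  T2 -> d
  T3 -> b

Fill CYK table bottom-up:
  cell(0,0) d: {S,T2}  orig:{S}
  cell(1,1) c: {T1}  orig:{}
  cell(2,2) b: {T3}  orig:{}
  cell(0,1) dc: ∅
  cell(1,2) cb: {B,C}
  cell(0,2) dcb: {S}

S ∈ T[0,2] ⇒ YES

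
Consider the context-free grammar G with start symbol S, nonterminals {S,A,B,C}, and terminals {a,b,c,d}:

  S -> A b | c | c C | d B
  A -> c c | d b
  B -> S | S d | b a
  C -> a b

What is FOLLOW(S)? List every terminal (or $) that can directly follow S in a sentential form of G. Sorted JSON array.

Compute FIRST by fixpoint:
pass 1:
  A via A→c c: +{c}
  A via A→d b: +{d}
  B via B→b a: +{b}
  C via C→a b: +{a}
  S via S→A b: +{c,d}
  S: {c,d}  A: {c,d}  B: {b}  C: {a}
pass 2:
  B via B→S: +{c,d}
  S: {c,d}  A: {c,d}  B: {b,c,d}  C: {a}
pass 3: (no change)
  S: {c,d}  A: {c,d}  B: {b,c,d}  C: {a}

FOLLOW sets:
seed FOLLOW(S) with $
round 1:
  B→S d: FOLLOW(S) ⊇ FIRST(d) = {d}; new: +{d}
  S→A b: FOLLOW(A) ⊇ FIRST(b) = {b}; new: +{b}
  S→c C: FOLLOW(C) ⊇ FOLLOW(S) ⊇ {$,d}; new: +{$,d}
  S→d B: FOLLOW(B) ⊇ FOLLOW(S) ⊇ {$,d}; new: +{$,d}
  FOLLOW(S)={$,d}  FOLLOW(A)={b}  FOLLOW(B)={$,d}  FOLLOW(C)={$,d}
round 2: (stable)
  FOLLOW(S)={$,d}  FOLLOW(A)={b}  FOLLOW(B)={$,d}  FOLLOW(C)={$,d}

FOLLOW(S) = ["$", "d"]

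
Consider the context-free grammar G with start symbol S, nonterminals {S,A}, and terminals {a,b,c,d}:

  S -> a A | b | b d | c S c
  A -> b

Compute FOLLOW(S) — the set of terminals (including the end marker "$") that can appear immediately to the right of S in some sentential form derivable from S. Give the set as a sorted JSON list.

Compute FIRST by fixpoint:
round 1:
  A via A→b: +{b}
  S via S→a A: +{a}
  S via S→b: +{b}
  S via S→c S c: +{c}
  S: {a,b,c}  A: {b}
round 2: done
  S: {a,b,c}  A: {b}

Compute FOLLOW by fixpoint:
seed FOLLOW(S) with $
[1]
  S→a A: FOLLOW(A) ⊇ FOLLOW(S) ⊇ {$}; new: +{$}
  S→c S c: FOLLOW(S) ⊇ FIRST(c) = {c}; new: +{c}
  FOLLOW[S]={$,c}  FOLLOW[A]={$}
[2]
  S→a A: FOLLOW(A) ⊇ FOLLOW(S) ⊇ {$,c}; new: +{c}
  FOLLOW[S]={$,c}  FOLLOW[A]={$,c}
[3] — fixpoint
  FOLLOW[S]={$,c}  FOLLOW[A]={$,c}

FOLLOW(S) = ["$", "c"]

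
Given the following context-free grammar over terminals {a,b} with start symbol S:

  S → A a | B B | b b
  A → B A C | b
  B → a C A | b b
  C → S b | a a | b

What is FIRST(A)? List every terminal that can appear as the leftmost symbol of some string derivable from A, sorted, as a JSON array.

Compute FIRST by fixpoint:
pass 1:
  A via A→b: +{b}
  B via B→a C A: +{a}
  B via B→b b: +{b}
  C via C→a a: +{a}
  C via C→b: +{b}
  S via S→A a: +{b}
  S via S→B B: +{a}
  FIRST[S]={a,b}  FIRST[A]={b}  FIRST[B]={a,b}  FIRST[C]={a,b}
pass 2:
  A via A→B A C: +{a}
  FIRST[S]={a,b}  FIRST[A]={a,b}  FIRST[B]={a,b}  FIRST[C]={a,b}
pass 3: (stable)
  FIRST[S]={a,b}  FIRST[A]={a,b}  FIRST[B]={a,b}  FIRST[C]={a,b}

FIRST(A) = ["a", "b"]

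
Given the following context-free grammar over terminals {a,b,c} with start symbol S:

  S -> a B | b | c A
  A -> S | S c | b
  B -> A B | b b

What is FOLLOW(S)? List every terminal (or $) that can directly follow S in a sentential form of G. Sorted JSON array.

FIRST sets, iterate to fixpoint:
iter 1:
  A via A→b: +{b}
  B via B→A B: +{b}
  S via S→a B: +{a}
  S via S→b: +{b}
  S via S→c A: +{c}
  S: {a,b,c}  A: {b}  B: {b}
iter 2:
  A via A→S: +{a,c}
  B via B→A B: +{a,c}
  S: {a,b,c}  A: {a,b,c}  B: {a,b,c}
iter 3: (stable)
  S: {a,b,c}  A: {a,b,c}  B: {a,b,c}

Compute FOLLOW by fixpoint:
seed FOLLOW(S) with $
iter 1:
  A→S c: FOLLOW(S) ⊇ FIRST(c) = {c}; new: +{c}
  B→A B: FOLLOW(A) ⊇ FIRST(B) = {a,b,c}; new: +{a,b,c}
  S→a B: FOLLOW(B) ⊇ FOLLOW(S) ⊇ {$,c}; new: +{$,c}
  S→c A: FOLLOW(A) ⊇ FOLLOW(S) ⊇ {$,c}; new: +{$}
  FOLLOW[S]={$,c}  FOLLOW[A]={$,a,b,c}  FOLLOW[B]={$,c}
iter 2:
  A→S: FOLLOW(S) ⊇ FOLLOW(A) ⊇ {$,a,b,c}; new: +{a,b}
  S→a B: FOLLOW(B) ⊇ FOLLOW(S) ⊇ {$,a,b,c}; new: +{a,b}
  FOLLOW[S]={$,a,b,c}  FOLLOW[A]={$,a,b,c}  FOLLOW[B]={$,a,b,c}
iter 3: (no change)
  FOLLOW[S]={$,a,b,c}  FOLLOW[A]={$,a,b,c}  FOLLOW[B]={$,a,b,c}

FOLLOW(S) = ["$", "a", "b", "c"]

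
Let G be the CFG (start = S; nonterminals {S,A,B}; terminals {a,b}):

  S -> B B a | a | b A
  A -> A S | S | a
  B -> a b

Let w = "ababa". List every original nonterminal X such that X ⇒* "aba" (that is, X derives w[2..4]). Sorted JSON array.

Convert to CNF:
  S -> B X3 | T1 A | a
  A -> A S | B X2 | T1 A | a
  B -> T0 T1
  T0 -> a
  T1 -> b
  X2 -> B T0
  X3 -> B T0

Fill CYK table bottom-up — only the sub-triangle for w[2..4]:
  T[2,2] 'a' = {A,S,T0}  orig:{A,S}
  T[3,3] 'b' = {T1}  orig:{}
  T[4,4] 'a' = {A,S,T0}  orig:{A,S}
  T[2,3] 'ab' = {B}
  T[3,4] 'ba' = {A,S}
  T[2,4] 'aba' = {A,X2,X3}  orig:{A}

Original NTs in T[2,4] deriving "aba": ["A"]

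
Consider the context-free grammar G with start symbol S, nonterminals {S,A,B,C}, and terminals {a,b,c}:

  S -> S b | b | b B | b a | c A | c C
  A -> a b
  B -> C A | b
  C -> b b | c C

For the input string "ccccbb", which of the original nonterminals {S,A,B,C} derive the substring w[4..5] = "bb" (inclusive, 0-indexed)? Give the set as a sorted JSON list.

CNF form of G:
  S -> S T1 | T1 B | T1 T0 | T2 A | T2 C | b
  A -> T0 T1
  B -> C A | b
  C -> T1 T1 | T2 C
  T0 -> a
  T1 -> b
  T2 -> c

CYK fill, restricted to cells inside w[4..5]:
  [4..4]={B,S,T1}  "b"  orig:{B,S}
  [5..5]={B,S,T1}  "b"  orig:{B,S}
  [4..5]={C,S}  "bb"

Original NTs in T[4,5] deriving "bb": ["C", "S"]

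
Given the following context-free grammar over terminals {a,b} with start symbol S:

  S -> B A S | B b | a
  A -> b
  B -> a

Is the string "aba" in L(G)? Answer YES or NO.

CNF form of G:
  S -> B T0 | B X1 | a
  A -> b
  B -> a
  T0 -> b
  X1 -> A S

CYK table (by increasing span):
  [0..0]={B,S}  "a"
  [1..1]={A,T0}  "b"  orig:{A}
  [2..2]={B,S}  "a"
  [0..1]={S}  "ab"
  [1..2]={X1}  "ba"  orig:{}
  [0..2]={S}  "aba"

S ∈ T[0,2] ⇒ YES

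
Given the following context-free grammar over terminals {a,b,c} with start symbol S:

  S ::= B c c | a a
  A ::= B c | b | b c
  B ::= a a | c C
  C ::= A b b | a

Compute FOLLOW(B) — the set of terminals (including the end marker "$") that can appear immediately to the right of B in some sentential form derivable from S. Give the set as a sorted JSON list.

FIRST iteration:
[1]
  A via A→b: +{b}
  B via B→a a: +{a}
  B via B→c C: +{c}
  C via C→A b b: +{b}
  C via C→a: +{a}
  S via S→B c c: +{a,c}
  S: {a,c}  A: {b}  B: {a,c}  C: {a,b}
[2]
  A via A→B c: +{a,c}
  C via C→A b b: +{c}
  S: {a,c}  A: {a,b,c}  B: {a,c}  C: {a,b,c}
[3] (stable)
  S: {a,c}  A: {a,b,c}  B: {a,c}  C: {a,b,c}

Compute FOLLOW by fixpoint:
initialize: $ ∈ FOLLOW(S)
pass 1:
  A→B c: FOLLOW(B) ⊇ FIRST(c) = {c}; new: +{c}
  B→c C: FOLLOW(C) ⊇ FOLLOW(B) ⊇ {c}; new: +{c}
  C→A b b: FOLLOW(A) ⊇ FIRST(b) = {b}; new: +{b}
  FOLLOW(S)={$}  FOLLOW(A)={b}  FOLLOW(B)={c}  FOLLOW(C)={c}
pass 2: (no change)
  FOLLOW(S)={$}  FOLLOW(A)={b}  FOLLOW(B)={c}  FOLLOW(C)={c}

FOLLOW(B) = ["c"]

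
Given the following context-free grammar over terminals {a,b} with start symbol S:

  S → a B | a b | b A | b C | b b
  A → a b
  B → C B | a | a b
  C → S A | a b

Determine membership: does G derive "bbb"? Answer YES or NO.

Convert to CNF:
  S -> T0 B | T0 T1 | T1 A | T1 C | T1 T1
  A -> T0 T1
  B -> C B | T0 T1 | a
  C -> S A | T0 T1
  T0 -> a
  T1 -> b

CYK fill:
  [0..0]={T1}  "b"  orig:{}
  [1..1]={T1}  "b"  orig:{}
  [2..2]={T1}  "b"  orig:{}
  [0..1]={S}  "bb"
  [1..2]={S}  "bb"
  [0..2]=∅  "bbb"

S ∉ T[0,2] ⇒ NO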